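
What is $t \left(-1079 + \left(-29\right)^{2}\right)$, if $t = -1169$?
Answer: $278222$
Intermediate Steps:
$t \left(-1079 + \left(-29\right)^{2}\right) = - 1169 \left(-1079 + \left(-29\right)^{2}\right) = - 1169 \left(-1079 + 841\right) = \left(-1169\right) \left(-238\right) = 278222$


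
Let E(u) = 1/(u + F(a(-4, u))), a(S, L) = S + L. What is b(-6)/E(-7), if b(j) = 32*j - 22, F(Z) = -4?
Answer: 2354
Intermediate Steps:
a(S, L) = L + S
b(j) = -22 + 32*j
E(u) = 1/(-4 + u) (E(u) = 1/(u - 4) = 1/(-4 + u))
b(-6)/E(-7) = (-22 + 32*(-6))/(1/(-4 - 7)) = (-22 - 192)/(1/(-11)) = -214/(-1/11) = -214*(-11) = 2354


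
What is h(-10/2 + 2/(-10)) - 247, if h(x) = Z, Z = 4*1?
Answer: -243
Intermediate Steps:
Z = 4
h(x) = 4
h(-10/2 + 2/(-10)) - 247 = 4 - 247 = -243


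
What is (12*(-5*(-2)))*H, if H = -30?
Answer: -3600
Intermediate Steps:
(12*(-5*(-2)))*H = (12*(-5*(-2)))*(-30) = (12*10)*(-30) = 120*(-30) = -3600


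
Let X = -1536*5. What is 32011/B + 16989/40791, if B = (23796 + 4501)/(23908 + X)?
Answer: 7063455131187/384754309 ≈ 18358.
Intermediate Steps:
X = -7680
B = 28297/16228 (B = (23796 + 4501)/(23908 - 7680) = 28297/16228 ≈ 1.7437)
32011/B + 16989/40791 = 32011/(28297/16228) + 16989/40791 = 32011*(16228/28297) + 16989*(1/40791) = 519474508/28297 + 5663/13597 = 7063455131187/384754309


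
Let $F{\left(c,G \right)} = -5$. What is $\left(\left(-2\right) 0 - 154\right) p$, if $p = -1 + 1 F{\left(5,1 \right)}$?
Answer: $924$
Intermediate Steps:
$p = -6$ ($p = -1 + 1 \left(-5\right) = -1 - 5 = -6$)
$\left(\left(-2\right) 0 - 154\right) p = \left(\left(-2\right) 0 - 154\right) \left(-6\right) = \left(0 - 154\right) \left(-6\right) = \left(-154\right) \left(-6\right) = 924$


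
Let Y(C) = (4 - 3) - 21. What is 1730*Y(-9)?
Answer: -34600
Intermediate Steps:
Y(C) = -20 (Y(C) = 1 - 21 = -20)
1730*Y(-9) = 1730*(-20) = -34600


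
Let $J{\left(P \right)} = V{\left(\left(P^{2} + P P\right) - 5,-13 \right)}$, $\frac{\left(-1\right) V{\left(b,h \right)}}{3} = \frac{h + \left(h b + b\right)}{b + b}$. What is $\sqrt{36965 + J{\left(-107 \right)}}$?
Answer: $\frac{3 \sqrt{5663642498}}{1174} \approx 192.31$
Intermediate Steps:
$V{\left(b,h \right)} = - \frac{3 \left(b + h + b h\right)}{2 b}$ ($V{\left(b,h \right)} = - 3 \frac{h + \left(h b + b\right)}{b + b} = - 3 \frac{h + \left(b h + b\right)}{2 b} = - 3 \left(h + \left(b + b h\right)\right) \frac{1}{2 b} = - 3 \left(b + h + b h\right) \frac{1}{2 b} = - 3 \frac{b + h + b h}{2 b} = - \frac{3 \left(b + h + b h\right)}{2 b}$)
$J{\left(P \right)} = \frac{3 \left(-47 + 24 P^{2}\right)}{2 \left(-5 + 2 P^{2}\right)}$ ($J{\left(P \right)} = \frac{3 \left(\left(-1\right) \left(-13\right) - \left(\left(P^{2} + P P\right) - 5\right) \left(1 - 13\right)\right)}{2 \left(\left(P^{2} + P P\right) - 5\right)} = \frac{3 \left(13 - \left(\left(P^{2} + P^{2}\right) - 5\right) \left(-12\right)\right)}{2 \left(\left(P^{2} + P^{2}\right) - 5\right)} = \frac{3 \left(13 - \left(2 P^{2} - 5\right) \left(-12\right)\right)}{2 \left(2 P^{2} - 5\right)} = \frac{3 \left(13 - \left(-5 + 2 P^{2}\right) \left(-12\right)\right)}{2 \left(-5 + 2 P^{2}\right)} = \frac{3 \left(13 + \left(-60 + 24 P^{2}\right)\right)}{2 \left(-5 + 2 P^{2}\right)} = \frac{3 \left(-47 + 24 P^{2}\right)}{2 \left(-5 + 2 P^{2}\right)}$)
$\sqrt{36965 + J{\left(-107 \right)}} = \sqrt{36965 + \frac{3 \left(-47 + 24 \left(-107\right)^{2}\right)}{2 \left(-5 + 2 \left(-107\right)^{2}\right)}} = \sqrt{36965 + \frac{3 \left(-47 + 24 \cdot 11449\right)}{2 \left(-5 + 2 \cdot 11449\right)}} = \sqrt{36965 + \frac{3 \left(-47 + 274776\right)}{2 \left(-5 + 22898\right)}} = \sqrt{36965 + \frac{3}{2} \cdot \frac{1}{22893} \cdot 274729} = \sqrt{36965 + \frac{21133}{1174}} = \sqrt{\frac{43418043}{1174}} = \frac{3 \sqrt{5663642498}}{1174}$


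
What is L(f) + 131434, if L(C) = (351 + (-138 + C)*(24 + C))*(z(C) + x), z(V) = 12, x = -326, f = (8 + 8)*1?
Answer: 1553540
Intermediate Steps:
f = 16 (f = 16*1 = 16)
L(C) = -110214 - 314*(-138 + C)*(24 + C) (L(C) = (351 + (-138 + C)*(24 + C))*(12 - 326) = (351 + (-138 + C)*(24 + C))*(-314) = -110214 - 314*(-138 + C)*(24 + C))
L(f) + 131434 = (929754 - 314*16² + 35796*16) + 131434 = (929754 - 314*256 + 572736) + 131434 = (929754 - 80384 + 572736) + 131434 = 1422106 + 131434 = 1553540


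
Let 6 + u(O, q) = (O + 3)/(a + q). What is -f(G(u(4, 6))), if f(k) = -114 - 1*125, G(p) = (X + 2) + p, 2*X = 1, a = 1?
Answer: 239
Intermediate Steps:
X = ½ (X = (½)*1 = ½ ≈ 0.50000)
u(O, q) = -6 + (3 + O)/(1 + q) (u(O, q) = -6 + (O + 3)/(1 + q) = -6 + (3 + O)/(1 + q))
G(p) = 5/2 + p (G(p) = (½ + 2) + p = 5/2 + p)
f(k) = -239 (f(k) = -114 - 125 = -239)
-f(G(u(4, 6))) = -1*(-239) = 239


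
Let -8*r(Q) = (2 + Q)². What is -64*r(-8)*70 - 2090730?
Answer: -2070570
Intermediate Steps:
r(Q) = -(2 + Q)²/8
-64*r(-8)*70 - 2090730 = -(-8)*(2 - 8)²*70 - 2090730 = -(-8)*(-6)²*70 - 2090730 = -(-8)*36*70 - 2090730 = -64*(-9/2)*70 - 2090730 = 288*70 - 2090730 = 20160 - 2090730 = -2070570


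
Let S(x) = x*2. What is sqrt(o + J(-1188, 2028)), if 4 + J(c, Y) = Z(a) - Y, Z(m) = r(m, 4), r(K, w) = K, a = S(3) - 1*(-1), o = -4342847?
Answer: 2*I*sqrt(1086218) ≈ 2084.4*I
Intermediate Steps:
S(x) = 2*x
a = 7 (a = 2*3 - 1*(-1) = 6 + 1 = 7)
Z(m) = m
J(c, Y) = 3 - Y (J(c, Y) = -4 + (7 - Y) = 3 - Y)
sqrt(o + J(-1188, 2028)) = sqrt(-4342847 + (3 - 1*2028)) = sqrt(-4342847 + (3 - 2028)) = sqrt(-4342847 - 2025) = sqrt(-4344872) = 2*I*sqrt(1086218)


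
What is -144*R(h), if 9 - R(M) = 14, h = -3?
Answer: 720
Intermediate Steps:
R(M) = -5 (R(M) = 9 - 1*14 = 9 - 14 = -5)
-144*R(h) = -144*(-5) = 720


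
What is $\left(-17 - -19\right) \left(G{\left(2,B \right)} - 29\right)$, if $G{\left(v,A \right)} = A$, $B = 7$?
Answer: $-44$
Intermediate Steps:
$\left(-17 - -19\right) \left(G{\left(2,B \right)} - 29\right) = \left(-17 - -19\right) \left(7 - 29\right) = \left(-17 + 19\right) \left(-22\right) = 2 \left(-22\right) = -44$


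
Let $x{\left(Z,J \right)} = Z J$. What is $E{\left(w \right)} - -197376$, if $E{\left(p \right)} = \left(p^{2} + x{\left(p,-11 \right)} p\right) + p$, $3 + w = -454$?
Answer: $-1891571$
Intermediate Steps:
$x{\left(Z,J \right)} = J Z$
$w = -457$ ($w = -3 - 454 = -457$)
$E{\left(p \right)} = p - 10 p^{2}$ ($E{\left(p \right)} = \left(p^{2} + - 11 p p\right) + p = \left(p^{2} - 11 p^{2}\right) + p = - 10 p^{2} + p = p - 10 p^{2}$)
$E{\left(w \right)} - -197376 = - 457 \left(1 - -4570\right) - -197376 = - 457 \left(1 + 4570\right) + 197376 = \left(-457\right) 4571 + 197376 = -2088947 + 197376 = -1891571$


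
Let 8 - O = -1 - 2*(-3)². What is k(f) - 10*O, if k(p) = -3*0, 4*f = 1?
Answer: -270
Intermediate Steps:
f = ¼ (f = (¼)*1 = ¼ ≈ 0.25000)
k(p) = 0
O = 27 (O = 8 - (-1 - 2*(-3)²) = 8 - (-1 - 2*9) = 8 - (-1 - 18) = 8 - 1*(-19) = 8 + 19 = 27)
k(f) - 10*O = 0 - 10*27 = 0 - 270 = -270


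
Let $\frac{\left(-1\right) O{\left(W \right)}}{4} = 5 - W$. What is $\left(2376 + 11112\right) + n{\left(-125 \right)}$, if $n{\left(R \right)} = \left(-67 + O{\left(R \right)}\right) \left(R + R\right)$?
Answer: $160238$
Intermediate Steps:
$O{\left(W \right)} = -20 + 4 W$ ($O{\left(W \right)} = - 4 \left(5 - W\right) = -20 + 4 W$)
$n{\left(R \right)} = 2 R \left(-87 + 4 R\right)$ ($n{\left(R \right)} = \left(-67 + \left(-20 + 4 R\right)\right) \left(R + R\right) = \left(-87 + 4 R\right) 2 R = 2 R \left(-87 + 4 R\right)$)
$\left(2376 + 11112\right) + n{\left(-125 \right)} = \left(2376 + 11112\right) + 2 \left(-125\right) \left(-87 + 4 \left(-125\right)\right) = 13488 + 2 \left(-125\right) \left(-87 - 500\right) = 13488 + 2 \left(-125\right) \left(-587\right) = 13488 + 146750 = 160238$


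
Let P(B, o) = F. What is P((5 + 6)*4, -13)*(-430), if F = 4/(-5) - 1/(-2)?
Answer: 129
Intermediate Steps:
F = -3/10 (F = 4*(-⅕) - 1*(-½) = -⅘ + ½ = -3/10 ≈ -0.30000)
P(B, o) = -3/10
P((5 + 6)*4, -13)*(-430) = -3/10*(-430) = 129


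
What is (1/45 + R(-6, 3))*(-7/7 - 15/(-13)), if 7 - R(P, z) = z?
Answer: 362/585 ≈ 0.61880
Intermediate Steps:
R(P, z) = 7 - z
(1/45 + R(-6, 3))*(-7/7 - 15/(-13)) = (1/45 + (7 - 1*3))*(-7/7 - 15/(-13)) = (1/45 + (7 - 3))*(-7*⅐ - 15*(-1/13)) = (1/45 + 4)*(-1 + 15/13) = (181/45)*(2/13) = 362/585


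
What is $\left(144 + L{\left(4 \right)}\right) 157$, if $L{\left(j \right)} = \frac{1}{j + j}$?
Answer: $\frac{181021}{8} \approx 22628.0$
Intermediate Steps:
$L{\left(j \right)} = \frac{1}{2 j}$
$\left(144 + L{\left(4 \right)}\right) 157 = \left(144 + \frac{1}{2 \cdot 4}\right) 157 = \left(144 + \frac{1}{2} \cdot \frac{1}{4}\right) 157 = \left(144 + \frac{1}{8}\right) 157 = \frac{1153}{8} \cdot 157 = \frac{181021}{8}$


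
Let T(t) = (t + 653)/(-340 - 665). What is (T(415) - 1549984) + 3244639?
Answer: 567709069/335 ≈ 1.6947e+6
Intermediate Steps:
T(t) = -653/1005 - t/1005 (T(t) = (653 + t)/(-1005) = (653 + t)*(-1/1005) = -653/1005 - t/1005)
(T(415) - 1549984) + 3244639 = ((-653/1005 - 1/1005*415) - 1549984) + 3244639 = ((-653/1005 - 83/201) - 1549984) + 3244639 = (-356/335 - 1549984) + 3244639 = -519244996/335 + 3244639 = 567709069/335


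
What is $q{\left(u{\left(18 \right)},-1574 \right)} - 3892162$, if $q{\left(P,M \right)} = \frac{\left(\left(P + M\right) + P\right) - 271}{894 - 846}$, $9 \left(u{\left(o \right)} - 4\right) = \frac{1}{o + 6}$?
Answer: $- \frac{20177166203}{5184} \approx -3.8922 \cdot 10^{6}$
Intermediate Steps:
$u{\left(o \right)} = 4 + \frac{1}{9 \left(6 + o\right)}$ ($u{\left(o \right)} = 4 + \frac{1}{9 \left(o + 6\right)} = 4 + \frac{1}{9 \left(6 + o\right)}$)
$q{\left(P,M \right)} = - \frac{271}{48} + \frac{P}{24} + \frac{M}{48}$ ($q{\left(P,M \right)} = \frac{\left(\left(M + P\right) + P\right) - 271}{48} = \left(\left(M + 2 P\right) - 271\right) \frac{1}{48} = \left(-271 + M + 2 P\right) \frac{1}{48} = - \frac{271}{48} + \frac{P}{24} + \frac{M}{48}$)
$q{\left(u{\left(18 \right)},-1574 \right)} - 3892162 = \left(- \frac{271}{48} + \frac{\frac{1}{9} \frac{1}{6 + 18} \left(217 + 36 \cdot 18\right)}{24} + \frac{1}{48} \left(-1574\right)\right) - 3892162 = \left(- \frac{271}{48} + \frac{\frac{1}{9} \cdot \frac{1}{24} \left(217 + 648\right)}{24} - \frac{787}{24}\right) - 3892162 = \left(- \frac{271}{48} + \frac{\frac{1}{9} \cdot \frac{1}{24} \cdot 865}{24} - \frac{787}{24}\right) - 3892162 = \left(- \frac{271}{48} + \frac{1}{24} \cdot \frac{865}{216} - \frac{787}{24}\right) - 3892162 = \left(- \frac{271}{48} + \frac{865}{5184} - \frac{787}{24}\right) - 3892162 = - \frac{198395}{5184} - 3892162 = - \frac{20177166203}{5184}$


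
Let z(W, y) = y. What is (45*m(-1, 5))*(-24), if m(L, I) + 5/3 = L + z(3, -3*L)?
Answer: -360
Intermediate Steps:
m(L, I) = -5/3 - 2*L (m(L, I) = -5/3 + (L - 3*L) = -5/3 - 2*L)
(45*m(-1, 5))*(-24) = (45*(-5/3 - 2*(-1)))*(-24) = (45*(-5/3 + 2))*(-24) = (45*(1/3))*(-24) = 15*(-24) = -360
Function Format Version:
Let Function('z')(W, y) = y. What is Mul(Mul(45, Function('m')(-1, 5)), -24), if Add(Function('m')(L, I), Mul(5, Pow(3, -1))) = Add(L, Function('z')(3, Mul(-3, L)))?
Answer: -360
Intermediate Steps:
Function('m')(L, I) = Add(Rational(-5, 3), Mul(-2, L)) (Function('m')(L, I) = Add(Rational(-5, 3), Add(L, Mul(-3, L))) = Add(Rational(-5, 3), Mul(-2, L)))
Mul(Mul(45, Function('m')(-1, 5)), -24) = Mul(Mul(45, Add(Rational(-5, 3), Mul(-2, -1))), -24) = Mul(Mul(45, Add(Rational(-5, 3), 2)), -24) = Mul(Mul(45, Rational(1, 3)), -24) = Mul(15, -24) = -360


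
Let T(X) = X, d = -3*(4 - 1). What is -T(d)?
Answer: 9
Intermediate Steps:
d = -9 (d = -3*3 = -9)
-T(d) = -1*(-9) = 9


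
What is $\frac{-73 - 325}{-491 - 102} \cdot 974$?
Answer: $\frac{387652}{593} \approx 653.71$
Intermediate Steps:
$\frac{-73 - 325}{-491 - 102} \cdot 974 = - \frac{398}{-593} \cdot 974 = \left(-398\right) \left(- \frac{1}{593}\right) 974 = \frac{398}{593} \cdot 974 = \frac{387652}{593}$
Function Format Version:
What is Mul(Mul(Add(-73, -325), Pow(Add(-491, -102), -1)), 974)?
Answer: Rational(387652, 593) ≈ 653.71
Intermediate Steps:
Mul(Mul(Add(-73, -325), Pow(Add(-491, -102), -1)), 974) = Mul(Mul(-398, Pow(-593, -1)), 974) = Mul(Mul(-398, Rational(-1, 593)), 974) = Mul(Rational(398, 593), 974) = Rational(387652, 593)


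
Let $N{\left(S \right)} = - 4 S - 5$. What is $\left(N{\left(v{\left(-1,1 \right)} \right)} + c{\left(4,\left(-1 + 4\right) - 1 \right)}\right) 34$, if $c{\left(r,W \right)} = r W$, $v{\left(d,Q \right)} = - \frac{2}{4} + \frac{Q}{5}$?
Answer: $\frac{714}{5} \approx 142.8$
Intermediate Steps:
$v{\left(d,Q \right)} = - \frac{1}{2} + \frac{Q}{5}$ ($v{\left(d,Q \right)} = \left(-2\right) \frac{1}{4} + Q \frac{1}{5} = - \frac{1}{2} + \frac{Q}{5}$)
$N{\left(S \right)} = -5 - 4 S$
$c{\left(r,W \right)} = W r$
$\left(N{\left(v{\left(-1,1 \right)} \right)} + c{\left(4,\left(-1 + 4\right) - 1 \right)}\right) 34 = \left(\left(-5 - 4 \left(- \frac{1}{2} + \frac{1}{5} \cdot 1\right)\right) + \left(\left(-1 + 4\right) - 1\right) 4\right) 34 = \left(\left(-5 - 4 \left(- \frac{1}{2} + \frac{1}{5}\right)\right) + \left(3 - 1\right) 4\right) 34 = \left(\left(-5 - - \frac{6}{5}\right) + 2 \cdot 4\right) 34 = \left(\left(-5 + \frac{6}{5}\right) + 8\right) 34 = \left(- \frac{19}{5} + 8\right) 34 = \frac{21}{5} \cdot 34 = \frac{714}{5}$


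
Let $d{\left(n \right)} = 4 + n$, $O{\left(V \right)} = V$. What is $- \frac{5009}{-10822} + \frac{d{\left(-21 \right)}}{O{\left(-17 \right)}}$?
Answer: $\frac{15831}{10822} \approx 1.4629$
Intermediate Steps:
$- \frac{5009}{-10822} + \frac{d{\left(-21 \right)}}{O{\left(-17 \right)}} = - \frac{5009}{-10822} + \frac{4 - 21}{-17} = \left(-5009\right) \left(- \frac{1}{10822}\right) - -1 = \frac{5009}{10822} + 1 = \frac{15831}{10822}$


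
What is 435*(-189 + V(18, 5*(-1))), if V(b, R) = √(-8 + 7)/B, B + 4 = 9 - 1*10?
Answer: -82215 - 87*I ≈ -82215.0 - 87.0*I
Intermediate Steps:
B = -5 (B = -4 + (9 - 1*10) = -4 + (9 - 10) = -4 - 1 = -5)
V(b, R) = -I/5 (V(b, R) = √(-8 + 7)/(-5) = √(-1)*(-⅕) = I*(-⅕) = -I/5)
435*(-189 + V(18, 5*(-1))) = 435*(-189 - I/5) = -82215 - 87*I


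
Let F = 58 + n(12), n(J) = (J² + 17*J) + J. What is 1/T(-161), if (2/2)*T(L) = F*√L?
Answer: -I*√161/67298 ≈ -0.00018854*I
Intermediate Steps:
n(J) = J² + 18*J
F = 418 (F = 58 + 12*(18 + 12) = 58 + 12*30 = 58 + 360 = 418)
T(L) = 418*√L
1/T(-161) = 1/(418*√(-161)) = 1/(418*(I*√161)) = 1/(418*I*√161) = -I*√161/67298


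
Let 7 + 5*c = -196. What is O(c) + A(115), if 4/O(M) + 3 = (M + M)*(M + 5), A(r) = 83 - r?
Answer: -2310076/72193 ≈ -31.999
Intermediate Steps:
c = -203/5 (c = -7/5 + (1/5)*(-196) = -7/5 - 196/5 = -203/5 ≈ -40.600)
O(M) = 4/(-3 + 2*M*(5 + M)) (O(M) = 4/(-3 + (M + M)*(M + 5)) = 4/(-3 + (2*M)*(5 + M)) = 4/(-3 + 2*M*(5 + M)))
O(c) + A(115) = 4/(-3 + 2*(-203/5)**2 + 10*(-203/5)) + (83 - 1*115) = 4/(-3 + 2*(41209/25) - 406) + (83 - 115) = 4/(-3 + 82418/25 - 406) - 32 = 4/(72193/25) - 32 = 4*(25/72193) - 32 = 100/72193 - 32 = -2310076/72193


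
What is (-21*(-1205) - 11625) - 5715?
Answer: 7965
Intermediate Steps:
(-21*(-1205) - 11625) - 5715 = (25305 - 11625) - 5715 = 13680 - 5715 = 7965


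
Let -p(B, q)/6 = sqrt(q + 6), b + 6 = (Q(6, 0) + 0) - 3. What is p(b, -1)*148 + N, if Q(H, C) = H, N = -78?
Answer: -78 - 888*sqrt(5) ≈ -2063.6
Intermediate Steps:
b = -3 (b = -6 + ((6 + 0) - 3) = -6 + (6 - 3) = -6 + 3 = -3)
p(B, q) = -6*sqrt(6 + q) (p(B, q) = -6*sqrt(q + 6) = -6*sqrt(6 + q))
p(b, -1)*148 + N = -6*sqrt(6 - 1)*148 - 78 = -6*sqrt(5)*148 - 78 = -888*sqrt(5) - 78 = -78 - 888*sqrt(5)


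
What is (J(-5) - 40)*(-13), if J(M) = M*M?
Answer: 195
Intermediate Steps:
J(M) = M²
(J(-5) - 40)*(-13) = ((-5)² - 40)*(-13) = (25 - 40)*(-13) = -15*(-13) = 195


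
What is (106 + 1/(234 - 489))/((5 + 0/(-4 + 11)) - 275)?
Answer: -27029/68850 ≈ -0.39258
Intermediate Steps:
(106 + 1/(234 - 489))/((5 + 0/(-4 + 11)) - 275) = (106 + 1/(-255))/((5 + 0/7) - 275) = (106 - 1/255)/((5 + (1/7)*0) - 275) = 27029/(255*((5 + 0) - 275)) = 27029/(255*(5 - 275)) = (27029/255)/(-270) = (27029/255)*(-1/270) = -27029/68850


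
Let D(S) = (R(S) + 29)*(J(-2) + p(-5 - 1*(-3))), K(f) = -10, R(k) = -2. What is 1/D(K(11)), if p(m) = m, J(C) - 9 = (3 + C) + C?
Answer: 1/162 ≈ 0.0061728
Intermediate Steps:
J(C) = 12 + 2*C (J(C) = 9 + ((3 + C) + C) = 9 + (3 + 2*C) = 12 + 2*C)
D(S) = 162 (D(S) = (-2 + 29)*((12 + 2*(-2)) + (-5 - 1*(-3))) = 27*((12 - 4) + (-5 + 3)) = 27*(8 - 2) = 27*6 = 162)
1/D(K(11)) = 1/162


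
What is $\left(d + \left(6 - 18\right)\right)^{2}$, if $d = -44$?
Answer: $3136$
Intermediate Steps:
$\left(d + \left(6 - 18\right)\right)^{2} = \left(-44 + \left(6 - 18\right)\right)^{2} = \left(-44 - 12\right)^{2} = \left(-56\right)^{2} = 3136$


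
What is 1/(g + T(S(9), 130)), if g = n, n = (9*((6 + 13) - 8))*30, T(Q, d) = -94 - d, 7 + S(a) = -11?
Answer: 1/2746 ≈ 0.00036417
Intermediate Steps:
S(a) = -18 (S(a) = -7 - 11 = -18)
n = 2970 (n = (9*(19 - 8))*30 = (9*11)*30 = 99*30 = 2970)
g = 2970
1/(g + T(S(9), 130)) = 1/(2970 + (-94 - 1*130)) = 1/(2970 + (-94 - 130)) = 1/(2970 - 224) = 1/2746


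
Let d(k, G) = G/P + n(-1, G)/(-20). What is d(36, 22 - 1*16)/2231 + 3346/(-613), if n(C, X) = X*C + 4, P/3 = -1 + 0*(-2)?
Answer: -74660907/13676030 ≈ -5.4593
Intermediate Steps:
P = -3 (P = 3*(-1 + 0*(-2)) = 3*(-1 + 0) = 3*(-1) = -3)
n(C, X) = 4 + C*X (n(C, X) = C*X + 4 = 4 + C*X)
d(k, G) = -⅕ - 17*G/60 (d(k, G) = G/(-3) + (4 - G)/(-20) = G*(-⅓) + (4 - G)*(-1/20) = -G/3 + (-⅕ + G/20) = -⅕ - 17*G/60)
d(36, 22 - 1*16)/2231 + 3346/(-613) = (-⅕ - 17*(22 - 1*16)/60)/2231 + 3346/(-613) = (-⅕ - 17*(22 - 16)/60)*(1/2231) + 3346*(-1/613) = (-⅕ - 17/60*6)*(1/2231) - 3346/613 = (-⅕ - 17/10)*(1/2231) - 3346/613 = -19/10*1/2231 - 3346/613 = -19/22310 - 3346/613 = -74660907/13676030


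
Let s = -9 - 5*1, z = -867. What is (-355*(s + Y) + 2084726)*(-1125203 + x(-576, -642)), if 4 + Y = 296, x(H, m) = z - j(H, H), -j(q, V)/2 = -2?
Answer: -2236423502664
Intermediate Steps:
j(q, V) = 4 (j(q, V) = -2*(-2) = 4)
x(H, m) = -871 (x(H, m) = -867 - 1*4 = -867 - 4 = -871)
Y = 292 (Y = -4 + 296 = 292)
s = -14 (s = -9 - 5 = -14)
(-355*(s + Y) + 2084726)*(-1125203 + x(-576, -642)) = (-355*(-14 + 292) + 2084726)*(-1125203 - 871) = (-355*278 + 2084726)*(-1126074) = (-98690 + 2084726)*(-1126074) = 1986036*(-1126074) = -2236423502664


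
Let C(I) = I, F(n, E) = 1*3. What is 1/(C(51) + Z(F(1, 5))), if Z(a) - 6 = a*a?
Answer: 1/66 ≈ 0.015152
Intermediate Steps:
F(n, E) = 3
Z(a) = 6 + a² (Z(a) = 6 + a*a = 6 + a²)
1/(C(51) + Z(F(1, 5))) = 1/(51 + (6 + 3²)) = 1/(51 + (6 + 9)) = 1/(51 + 15) = 1/66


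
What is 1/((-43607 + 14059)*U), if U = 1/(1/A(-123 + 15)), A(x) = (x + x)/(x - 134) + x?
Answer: 121/382942080 ≈ 3.1597e-7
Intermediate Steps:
A(x) = x + 2*x/(-134 + x) (A(x) = (2*x)/(-134 + x) + x = 2*x/(-134 + x) + x = x + 2*x/(-134 + x))
U = -12960/121 (U = 1/(1/((-123 + 15)*(-132 + (-123 + 15))/(-134 + (-123 + 15)))) = 1/(1/(-108*(-132 - 108)/(-134 - 108))) = 1/(1/(-108*(-240)/(-242))) = 1/(1/(-108*(-1/242)*(-240))) = 1/(1/(-12960/121)) = 1/(-121/12960) = -12960/121 ≈ -107.11)
1/((-43607 + 14059)*U) = 1/((-43607 + 14059)*(-12960/121)) = -121/12960/(-29548) = -1/29548*(-121/12960) = 121/382942080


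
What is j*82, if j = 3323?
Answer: 272486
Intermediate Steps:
j*82 = 3323*82 = 272486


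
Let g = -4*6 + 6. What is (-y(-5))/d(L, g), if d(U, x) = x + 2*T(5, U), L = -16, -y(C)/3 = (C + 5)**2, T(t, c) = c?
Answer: 0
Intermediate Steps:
g = -18 (g = -24 + 6 = -18)
y(C) = -3*(5 + C)**2 (y(C) = -3*(C + 5)**2 = -3*(5 + C)**2)
d(U, x) = x + 2*U
(-y(-5))/d(L, g) = (-(-3)*(5 - 5)**2)/(-18 + 2*(-16)) = (-(-3)*0**2)/(-18 - 32) = -(-3)*0/(-50) = -1*0*(-1/50) = 0*(-1/50) = 0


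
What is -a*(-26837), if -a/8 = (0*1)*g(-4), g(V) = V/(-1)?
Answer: 0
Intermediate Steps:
g(V) = -V (g(V) = V*(-1) = -V)
a = 0 (a = -8*0*1*(-1*(-4)) = -0*4 = -8*0 = 0)
-a*(-26837) = -0*(-26837) = -1*0 = 0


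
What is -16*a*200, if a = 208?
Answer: -665600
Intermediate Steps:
-16*a*200 = -16*208*200 = -3328*200 = -665600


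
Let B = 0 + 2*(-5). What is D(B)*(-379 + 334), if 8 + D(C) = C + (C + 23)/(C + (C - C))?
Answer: 1737/2 ≈ 868.50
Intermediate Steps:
B = -10 (B = 0 - 10 = -10)
D(C) = -8 + C + (23 + C)/C (D(C) = -8 + (C + (C + 23)/(C + (C - C))) = -8 + (C + (23 + C)/(C + 0)) = -8 + (C + (23 + C)/C) = -8 + C + (23 + C)/C)
D(B)*(-379 + 334) = (-7 - 10 + 23/(-10))*(-379 + 334) = (-7 - 10 + 23*(-1/10))*(-45) = (-7 - 10 - 23/10)*(-45) = -193/10*(-45) = 1737/2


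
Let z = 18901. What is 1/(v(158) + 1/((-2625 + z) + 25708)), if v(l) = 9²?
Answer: 41984/3400705 ≈ 0.012346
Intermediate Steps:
v(l) = 81
1/(v(158) + 1/((-2625 + z) + 25708)) = 1/(81 + 1/((-2625 + 18901) + 25708)) = 1/(81 + 1/(16276 + 25708)) = 1/(81 + 1/41984) = 1/(3400705/41984) = 41984/3400705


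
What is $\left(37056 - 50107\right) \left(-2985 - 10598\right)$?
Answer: $177271733$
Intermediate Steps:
$\left(37056 - 50107\right) \left(-2985 - 10598\right) = \left(-13051\right) \left(-13583\right) = 177271733$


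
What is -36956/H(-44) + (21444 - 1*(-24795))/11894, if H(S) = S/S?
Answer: -439508425/11894 ≈ -36952.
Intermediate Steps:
H(S) = 1
-36956/H(-44) + (21444 - 1*(-24795))/11894 = -36956/1 + (21444 - 1*(-24795))/11894 = -36956*1 + (21444 + 24795)*(1/11894) = -36956 + 46239*(1/11894) = -36956 + 46239/11894 = -439508425/11894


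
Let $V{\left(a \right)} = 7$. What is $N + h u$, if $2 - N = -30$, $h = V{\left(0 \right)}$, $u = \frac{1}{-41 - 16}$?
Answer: $\frac{1817}{57} \approx 31.877$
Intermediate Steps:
$u = - \frac{1}{57}$ ($u = \frac{1}{-57} = - \frac{1}{57} \approx -0.017544$)
$h = 7$
$N = 32$ ($N = 2 - -30 = 2 + 30 = 32$)
$N + h u = 32 + 7 \left(- \frac{1}{57}\right) = 32 - \frac{7}{57} = \frac{1817}{57}$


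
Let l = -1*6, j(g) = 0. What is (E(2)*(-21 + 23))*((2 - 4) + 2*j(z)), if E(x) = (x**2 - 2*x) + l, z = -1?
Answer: 24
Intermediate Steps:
l = -6
E(x) = -6 + x**2 - 2*x (E(x) = (x**2 - 2*x) - 6 = -6 + x**2 - 2*x)
(E(2)*(-21 + 23))*((2 - 4) + 2*j(z)) = ((-6 + 2**2 - 2*2)*(-21 + 23))*((2 - 4) + 2*0) = ((-6 + 4 - 4)*2)*(-2 + 0) = -6*2*(-2) = -12*(-2) = 24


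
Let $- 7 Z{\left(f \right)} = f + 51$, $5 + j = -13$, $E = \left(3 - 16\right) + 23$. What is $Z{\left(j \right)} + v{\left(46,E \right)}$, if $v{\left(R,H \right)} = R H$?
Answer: $\frac{3187}{7} \approx 455.29$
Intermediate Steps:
$E = 10$ ($E = -13 + 23 = 10$)
$v{\left(R,H \right)} = H R$
$j = -18$ ($j = -5 - 13 = -18$)
$Z{\left(f \right)} = - \frac{51}{7} - \frac{f}{7}$ ($Z{\left(f \right)} = - \frac{f + 51}{7} = - \frac{51 + f}{7} = - \frac{51}{7} - \frac{f}{7}$)
$Z{\left(j \right)} + v{\left(46,E \right)} = \left(- \frac{51}{7} - - \frac{18}{7}\right) + 10 \cdot 46 = \left(- \frac{51}{7} + \frac{18}{7}\right) + 460 = - \frac{33}{7} + 460 = \frac{3187}{7}$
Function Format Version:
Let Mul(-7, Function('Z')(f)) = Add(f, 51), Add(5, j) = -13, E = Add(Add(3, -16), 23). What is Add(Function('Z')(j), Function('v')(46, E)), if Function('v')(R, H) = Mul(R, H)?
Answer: Rational(3187, 7) ≈ 455.29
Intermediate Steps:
E = 10 (E = Add(-13, 23) = 10)
Function('v')(R, H) = Mul(H, R)
j = -18 (j = Add(-5, -13) = -18)
Function('Z')(f) = Add(Rational(-51, 7), Mul(Rational(-1, 7), f)) (Function('Z')(f) = Mul(Rational(-1, 7), Add(f, 51)) = Mul(Rational(-1, 7), Add(51, f)) = Add(Rational(-51, 7), Mul(Rational(-1, 7), f)))
Add(Function('Z')(j), Function('v')(46, E)) = Add(Add(Rational(-51, 7), Mul(Rational(-1, 7), -18)), Mul(10, 46)) = Add(Add(Rational(-51, 7), Rational(18, 7)), 460) = Add(Rational(-33, 7), 460) = Rational(3187, 7)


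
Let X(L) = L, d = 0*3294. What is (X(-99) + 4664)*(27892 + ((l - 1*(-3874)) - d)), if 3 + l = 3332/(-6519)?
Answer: 945227370725/6519 ≈ 1.4500e+8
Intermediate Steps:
l = -22889/6519 (l = -3 + 3332/(-6519) = -3 + 3332*(-1/6519) = -3 - 3332/6519 = -22889/6519 ≈ -3.5111)
d = 0
(X(-99) + 4664)*(27892 + ((l - 1*(-3874)) - d)) = (-99 + 4664)*(27892 + ((-22889/6519 - 1*(-3874)) - 1*0)) = 4565*(27892 + ((-22889/6519 + 3874) + 0)) = 4565*(27892 + (25231717/6519 + 0)) = 4565*(27892 + 25231717/6519) = 4565*(207059665/6519) = 945227370725/6519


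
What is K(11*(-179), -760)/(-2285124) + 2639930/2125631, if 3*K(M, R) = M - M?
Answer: 2639930/2125631 ≈ 1.2420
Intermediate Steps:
K(M, R) = 0 (K(M, R) = (M - M)/3 = (⅓)*0 = 0)
K(11*(-179), -760)/(-2285124) + 2639930/2125631 = 0/(-2285124) + 2639930/2125631 = 0*(-1/2285124) + 2639930*(1/2125631) = 0 + 2639930/2125631 = 2639930/2125631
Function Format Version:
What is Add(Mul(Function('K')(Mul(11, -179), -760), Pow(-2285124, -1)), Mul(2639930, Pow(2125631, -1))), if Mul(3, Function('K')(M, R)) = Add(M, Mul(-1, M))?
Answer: Rational(2639930, 2125631) ≈ 1.2420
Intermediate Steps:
Function('K')(M, R) = 0 (Function('K')(M, R) = Mul(Rational(1, 3), Add(M, Mul(-1, M))) = Mul(Rational(1, 3), 0) = 0)
Add(Mul(Function('K')(Mul(11, -179), -760), Pow(-2285124, -1)), Mul(2639930, Pow(2125631, -1))) = Add(Mul(0, Pow(-2285124, -1)), Mul(2639930, Pow(2125631, -1))) = Add(Mul(0, Rational(-1, 2285124)), Mul(2639930, Rational(1, 2125631))) = Add(0, Rational(2639930, 2125631)) = Rational(2639930, 2125631)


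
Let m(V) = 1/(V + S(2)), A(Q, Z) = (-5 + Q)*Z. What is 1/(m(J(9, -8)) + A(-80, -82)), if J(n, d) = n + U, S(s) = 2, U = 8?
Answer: 19/132431 ≈ 0.00014347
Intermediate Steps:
J(n, d) = 8 + n (J(n, d) = n + 8 = 8 + n)
A(Q, Z) = Z*(-5 + Q)
m(V) = 1/(2 + V) (m(V) = 1/(V + 2) = 1/(2 + V))
1/(m(J(9, -8)) + A(-80, -82)) = 1/(1/(2 + (8 + 9)) - 82*(-5 - 80)) = 1/(1/(2 + 17) - 82*(-85)) = 1/(1/19 + 6970) = 1/(132431/19) = 19/132431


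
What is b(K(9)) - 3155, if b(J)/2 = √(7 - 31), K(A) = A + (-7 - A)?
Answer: -3155 + 4*I*√6 ≈ -3155.0 + 9.798*I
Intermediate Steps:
K(A) = -7
b(J) = 4*I*√6 (b(J) = 2*√(7 - 31) = 2*√(-24) = 2*(2*I*√6) = 4*I*√6)
b(K(9)) - 3155 = 4*I*√6 - 3155 = -3155 + 4*I*√6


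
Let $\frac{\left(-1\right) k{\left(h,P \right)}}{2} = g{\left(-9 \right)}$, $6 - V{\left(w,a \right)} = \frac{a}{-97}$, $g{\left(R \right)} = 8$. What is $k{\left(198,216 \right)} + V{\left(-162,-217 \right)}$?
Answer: $- \frac{1187}{97} \approx -12.237$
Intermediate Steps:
$V{\left(w,a \right)} = 6 + \frac{a}{97}$ ($V{\left(w,a \right)} = 6 - \frac{a}{-97} = 6 - a \left(- \frac{1}{97}\right) = 6 - - \frac{a}{97} = 6 + \frac{a}{97}$)
$k{\left(h,P \right)} = -16$ ($k{\left(h,P \right)} = \left(-2\right) 8 = -16$)
$k{\left(198,216 \right)} + V{\left(-162,-217 \right)} = -16 + \left(6 + \frac{1}{97} \left(-217\right)\right) = -16 + \left(6 - \frac{217}{97}\right) = -16 + \frac{365}{97} = - \frac{1187}{97}$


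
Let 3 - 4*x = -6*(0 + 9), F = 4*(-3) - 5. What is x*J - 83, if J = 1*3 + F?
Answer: -565/2 ≈ -282.50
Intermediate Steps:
F = -17 (F = -12 - 5 = -17)
J = -14 (J = 1*3 - 17 = 3 - 17 = -14)
x = 57/4 (x = ¾ - (-3)*(0 + 9)/2 = ¾ - (-3)*9/2 = ¾ - ¼*(-54) = ¾ + 27/2 = 57/4 ≈ 14.250)
x*J - 83 = (57/4)*(-14) - 83 = -399/2 - 83 = -565/2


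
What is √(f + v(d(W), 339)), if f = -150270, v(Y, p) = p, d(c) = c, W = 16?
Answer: 9*I*√1851 ≈ 387.21*I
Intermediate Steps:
√(f + v(d(W), 339)) = √(-150270 + 339) = √(-149931) = 9*I*√1851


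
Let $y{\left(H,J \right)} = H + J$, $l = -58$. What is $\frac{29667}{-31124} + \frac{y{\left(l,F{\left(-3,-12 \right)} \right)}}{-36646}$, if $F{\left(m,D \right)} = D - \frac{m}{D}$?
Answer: $- \frac{139441}{146584} \approx -0.95127$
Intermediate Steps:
$F{\left(m,D \right)} = D - \frac{m}{D}$
$\frac{29667}{-31124} + \frac{y{\left(l,F{\left(-3,-12 \right)} \right)}}{-36646} = \frac{29667}{-31124} + \frac{-58 - \left(12 - \frac{3}{-12}\right)}{-36646} = 29667 \left(- \frac{1}{31124}\right) + \left(-58 - \left(12 - - \frac{1}{4}\right)\right) \left(- \frac{1}{36646}\right) = - \frac{957}{1004} + \left(-58 - \frac{49}{4}\right) \left(- \frac{1}{36646}\right) = - \frac{957}{1004} - - \frac{281}{146584} = - \frac{957}{1004} + \frac{281}{146584} = - \frac{139441}{146584}$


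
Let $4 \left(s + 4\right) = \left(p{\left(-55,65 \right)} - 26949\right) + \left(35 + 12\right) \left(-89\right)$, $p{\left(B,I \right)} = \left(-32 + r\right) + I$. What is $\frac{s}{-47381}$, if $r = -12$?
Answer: $\frac{31127}{189524} \approx 0.16424$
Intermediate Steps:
$p{\left(B,I \right)} = -44 + I$ ($p{\left(B,I \right)} = \left(-32 - 12\right) + I = -44 + I$)
$s = - \frac{31127}{4}$ ($s = -4 + \frac{\left(\left(-44 + 65\right) - 26949\right) + \left(35 + 12\right) \left(-89\right)}{4} = -4 + \frac{\left(21 - 26949\right) + 47 \left(-89\right)}{4} = -4 + \frac{-26928 - 4183}{4} = -4 + \frac{1}{4} \left(-31111\right) = -4 - \frac{31111}{4} = - \frac{31127}{4} \approx -7781.8$)
$\frac{s}{-47381} = - \frac{31127}{4 \left(-47381\right)} = \left(- \frac{31127}{4}\right) \left(- \frac{1}{47381}\right) = \frac{31127}{189524}$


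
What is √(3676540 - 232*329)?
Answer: 2*√900053 ≈ 1897.4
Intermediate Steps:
√(3676540 - 232*329) = √(3676540 - 76328) = √3600212 = 2*√900053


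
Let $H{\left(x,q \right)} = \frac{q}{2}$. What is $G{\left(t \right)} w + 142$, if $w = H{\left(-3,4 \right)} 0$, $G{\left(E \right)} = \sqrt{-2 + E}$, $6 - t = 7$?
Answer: $142$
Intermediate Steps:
$t = -1$ ($t = 6 - 7 = -1$)
$H{\left(x,q \right)} = \frac{q}{2}$ ($H{\left(x,q \right)} = q \frac{1}{2} = \frac{q}{2}$)
$w = 0$ ($w = \frac{1}{2} \cdot 4 \cdot 0 = 2 \cdot 0 = 0$)
$G{\left(t \right)} w + 142 = \sqrt{-2 - 1} \cdot 0 + 142 = \sqrt{-3} \cdot 0 + 142 = i \sqrt{3} \cdot 0 + 142 = 0 + 142 = 142$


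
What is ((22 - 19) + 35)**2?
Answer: 1444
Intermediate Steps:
((22 - 19) + 35)**2 = (3 + 35)**2 = 38**2 = 1444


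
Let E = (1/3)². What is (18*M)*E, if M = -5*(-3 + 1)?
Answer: 20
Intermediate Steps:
E = ⅑ (E = (1*(⅓))² = (⅓)² = ⅑ ≈ 0.11111)
M = 10 (M = -5*(-2) = 10)
(18*M)*E = (18*10)*(⅑) = 180*(⅑) = 20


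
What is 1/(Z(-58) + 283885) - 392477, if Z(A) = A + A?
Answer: -111372805812/283769 ≈ -3.9248e+5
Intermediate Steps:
Z(A) = 2*A
1/(Z(-58) + 283885) - 392477 = 1/(2*(-58) + 283885) - 392477 = 1/(-116 + 283885) - 392477 = 1/283769 - 392477 = -111372805812/283769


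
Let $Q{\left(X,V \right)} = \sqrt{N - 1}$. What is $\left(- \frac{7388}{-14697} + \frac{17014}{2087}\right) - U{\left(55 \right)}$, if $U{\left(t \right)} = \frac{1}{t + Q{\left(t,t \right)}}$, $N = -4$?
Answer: $\frac{53513183485}{6195873078} + \frac{i \sqrt{5}}{3030} \approx 8.6369 + 0.00073798 i$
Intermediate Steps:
$Q{\left(X,V \right)} = i \sqrt{5}$ ($Q{\left(X,V \right)} = \sqrt{-4 - 1} = \sqrt{-5} = i \sqrt{5}$)
$U{\left(t \right)} = \frac{1}{t + i \sqrt{5}}$
$\left(- \frac{7388}{-14697} + \frac{17014}{2087}\right) - U{\left(55 \right)} = \left(- \frac{7388}{-14697} + \frac{17014}{2087}\right) - \frac{1}{55 + i \sqrt{5}} = \left(\left(-7388\right) \left(- \frac{1}{14697}\right) + 17014 \cdot \frac{1}{2087}\right) - \frac{1}{55 + i \sqrt{5}} = \left(\frac{7388}{14697} + \frac{17014}{2087}\right) - \frac{1}{55 + i \sqrt{5}} = \frac{265473514}{30672639} - \frac{1}{55 + i \sqrt{5}}$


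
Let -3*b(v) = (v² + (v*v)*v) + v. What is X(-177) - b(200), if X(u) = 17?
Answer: 8040251/3 ≈ 2.6801e+6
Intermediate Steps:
b(v) = -v/3 - v²/3 - v³/3 (b(v) = -((v² + (v*v)*v) + v)/3 = -((v² + v²*v) + v)/3 = -((v² + v³) + v)/3 = -(v + v² + v³)/3 = -v/3 - v²/3 - v³/3)
X(-177) - b(200) = 17 - (-1)*200*(1 + 200 + 200²)/3 = 17 - (-1)*200*(1 + 200 + 40000)/3 = 17 - (-1)*200*40201/3 = 17 - 1*(-8040200/3) = 17 + 8040200/3 = 8040251/3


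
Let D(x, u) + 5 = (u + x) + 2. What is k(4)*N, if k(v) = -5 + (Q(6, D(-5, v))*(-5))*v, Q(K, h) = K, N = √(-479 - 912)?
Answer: -125*I*√1391 ≈ -4662.0*I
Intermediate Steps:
N = I*√1391 (N = √(-1391) = I*√1391 ≈ 37.296*I)
D(x, u) = -3 + u + x (D(x, u) = -5 + ((u + x) + 2) = -5 + (2 + u + x) = -3 + u + x)
k(v) = -5 - 30*v (k(v) = -5 + (6*(-5))*v = -5 - 30*v)
k(4)*N = (-5 - 30*4)*(I*√1391) = (-5 - 120)*(I*√1391) = -125*I*√1391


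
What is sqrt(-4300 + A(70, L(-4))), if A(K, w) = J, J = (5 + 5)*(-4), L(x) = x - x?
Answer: 2*I*sqrt(1085) ≈ 65.879*I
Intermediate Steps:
L(x) = 0
J = -40 (J = 10*(-4) = -40)
A(K, w) = -40
sqrt(-4300 + A(70, L(-4))) = sqrt(-4300 - 40) = sqrt(-4340) = 2*I*sqrt(1085)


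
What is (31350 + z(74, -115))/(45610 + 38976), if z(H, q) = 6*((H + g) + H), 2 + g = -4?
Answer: 16101/42293 ≈ 0.38070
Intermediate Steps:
g = -6 (g = -2 - 4 = -6)
z(H, q) = -36 + 12*H (z(H, q) = 6*((H - 6) + H) = 6*((-6 + H) + H) = 6*(-6 + 2*H) = -36 + 12*H)
(31350 + z(74, -115))/(45610 + 38976) = (31350 + (-36 + 12*74))/(45610 + 38976) = (31350 + (-36 + 888))/84586 = (31350 + 852)*(1/84586) = 32202*(1/84586) = 16101/42293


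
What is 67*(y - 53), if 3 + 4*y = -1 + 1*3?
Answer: -14271/4 ≈ -3567.8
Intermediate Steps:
y = -¼ (y = -¾ + (-1 + 1*3)/4 = -¾ + (-1 + 3)/4 = -¾ + (¼)*2 = -¾ + ½ = -¼ ≈ -0.25000)
67*(y - 53) = 67*(-¼ - 53) = 67*(-213/4) = -14271/4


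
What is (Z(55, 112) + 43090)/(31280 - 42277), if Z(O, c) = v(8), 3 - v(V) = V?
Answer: -6155/1571 ≈ -3.9179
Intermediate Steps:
v(V) = 3 - V
Z(O, c) = -5 (Z(O, c) = 3 - 1*8 = 3 - 8 = -5)
(Z(55, 112) + 43090)/(31280 - 42277) = (-5 + 43090)/(31280 - 42277) = 43085/(-10997) = 43085*(-1/10997) = -6155/1571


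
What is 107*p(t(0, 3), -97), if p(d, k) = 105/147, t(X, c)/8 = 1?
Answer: 535/7 ≈ 76.429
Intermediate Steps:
t(X, c) = 8 (t(X, c) = 8*1 = 8)
p(d, k) = 5/7 (p(d, k) = 105*(1/147) = 5/7)
107*p(t(0, 3), -97) = 107*(5/7) = 535/7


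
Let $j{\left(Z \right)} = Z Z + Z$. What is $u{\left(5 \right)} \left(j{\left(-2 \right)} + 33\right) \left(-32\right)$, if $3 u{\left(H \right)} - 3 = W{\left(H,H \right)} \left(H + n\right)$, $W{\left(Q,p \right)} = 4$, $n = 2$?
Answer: $- \frac{34720}{3} \approx -11573.0$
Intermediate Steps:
$u{\left(H \right)} = \frac{11}{3} + \frac{4 H}{3}$ ($u{\left(H \right)} = 1 + \frac{4 \left(H + 2\right)}{3} = 1 + \frac{4 \left(2 + H\right)}{3} = 1 + \frac{8 + 4 H}{3} = 1 + \left(\frac{8}{3} + \frac{4 H}{3}\right) = \frac{11}{3} + \frac{4 H}{3}$)
$j{\left(Z \right)} = Z + Z^{2}$ ($j{\left(Z \right)} = Z^{2} + Z = Z + Z^{2}$)
$u{\left(5 \right)} \left(j{\left(-2 \right)} + 33\right) \left(-32\right) = \left(\frac{11}{3} + \frac{4}{3} \cdot 5\right) \left(- 2 \left(1 - 2\right) + 33\right) \left(-32\right) = \left(\frac{11}{3} + \frac{20}{3}\right) \left(\left(-2\right) \left(-1\right) + 33\right) \left(-32\right) = \frac{31 \left(2 + 33\right)}{3} \left(-32\right) = \frac{31}{3} \cdot 35 \left(-32\right) = \frac{1085}{3} \left(-32\right) = - \frac{34720}{3}$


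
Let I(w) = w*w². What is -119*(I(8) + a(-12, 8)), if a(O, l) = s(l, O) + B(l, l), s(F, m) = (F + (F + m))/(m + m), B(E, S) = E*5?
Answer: -394009/6 ≈ -65668.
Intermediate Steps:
B(E, S) = 5*E
s(F, m) = (m + 2*F)/(2*m) (s(F, m) = (m + 2*F)/((2*m)) = (m + 2*F)*(1/(2*m)) = (m + 2*F)/(2*m))
I(w) = w³
a(O, l) = 5*l + (l + O/2)/O (a(O, l) = (l + O/2)/O + 5*l = 5*l + (l + O/2)/O)
-119*(I(8) + a(-12, 8)) = -119*(8³ + (½ + 5*8 + 8/(-12))) = -119*(512 + (½ + 40 + 8*(-1/12))) = -119*(512 + (½ + 40 - ⅔)) = -119*(512 + 239/6) = -119*3311/6 = -394009/6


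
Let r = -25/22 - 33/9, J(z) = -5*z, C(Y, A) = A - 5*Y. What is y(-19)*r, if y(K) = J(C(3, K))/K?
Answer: 26945/627 ≈ 42.974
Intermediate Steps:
y(K) = (75 - 5*K)/K (y(K) = (-5*(K - 5*3))/K = (-5*(K - 15))/K = (-5*(-15 + K))/K = (75 - 5*K)/K)
r = -317/66 (r = -25*1/22 - 33*⅑ = -25/22 - 11/3 = -317/66 ≈ -4.8030)
y(-19)*r = (-5 + 75/(-19))*(-317/66) = (-5 + 75*(-1/19))*(-317/66) = (-5 - 75/19)*(-317/66) = -170/19*(-317/66) = 26945/627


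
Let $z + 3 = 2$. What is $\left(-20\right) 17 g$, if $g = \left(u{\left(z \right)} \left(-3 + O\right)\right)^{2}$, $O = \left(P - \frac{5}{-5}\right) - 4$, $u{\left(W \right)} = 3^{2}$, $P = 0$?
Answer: $-991440$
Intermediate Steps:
$z = -1$ ($z = -3 + 2 = -1$)
$u{\left(W \right)} = 9$
$O = -3$ ($O = \left(0 - \frac{5}{-5}\right) - 4 = \left(0 - -1\right) - 4 = \left(0 + 1\right) - 4 = 1 - 4 = -3$)
$g = 2916$ ($g = \left(9 \left(-3 - 3\right)\right)^{2} = \left(9 \left(-6\right)\right)^{2} = \left(-54\right)^{2} = 2916$)
$\left(-20\right) 17 g = \left(-20\right) 17 \cdot 2916 = \left(-340\right) 2916 = -991440$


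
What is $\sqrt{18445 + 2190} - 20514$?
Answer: $-20514 + \sqrt{20635} \approx -20370.0$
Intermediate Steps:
$\sqrt{18445 + 2190} - 20514 = \sqrt{20635} - 20514 = -20514 + \sqrt{20635}$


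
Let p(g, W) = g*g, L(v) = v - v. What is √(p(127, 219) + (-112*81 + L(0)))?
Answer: √7057 ≈ 84.006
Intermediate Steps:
L(v) = 0
p(g, W) = g²
√(p(127, 219) + (-112*81 + L(0))) = √(127² + (-112*81 + 0)) = √(16129 + (-9072 + 0)) = √(16129 - 9072) = √7057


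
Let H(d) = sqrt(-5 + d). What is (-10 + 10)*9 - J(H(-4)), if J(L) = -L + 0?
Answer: 3*I ≈ 3.0*I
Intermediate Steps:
J(L) = -L
(-10 + 10)*9 - J(H(-4)) = (-10 + 10)*9 - (-1)*sqrt(-5 - 4) = 0*9 - (-1)*sqrt(-9) = 0 - (-1)*3*I = 0 - (-3)*I = 0 + 3*I = 3*I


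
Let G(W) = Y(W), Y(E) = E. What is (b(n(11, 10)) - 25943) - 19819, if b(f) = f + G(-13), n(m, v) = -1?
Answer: -45776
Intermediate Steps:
G(W) = W
b(f) = -13 + f (b(f) = f - 13 = -13 + f)
(b(n(11, 10)) - 25943) - 19819 = ((-13 - 1) - 25943) - 19819 = (-14 - 25943) - 19819 = -25957 - 19819 = -45776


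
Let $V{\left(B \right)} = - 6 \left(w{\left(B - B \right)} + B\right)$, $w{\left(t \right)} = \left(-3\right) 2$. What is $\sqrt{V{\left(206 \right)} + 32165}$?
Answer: $\sqrt{30965} \approx 175.97$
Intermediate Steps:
$w{\left(t \right)} = -6$
$V{\left(B \right)} = 36 - 6 B$ ($V{\left(B \right)} = - 6 \left(-6 + B\right) = 36 - 6 B$)
$\sqrt{V{\left(206 \right)} + 32165} = \sqrt{\left(36 - 1236\right) + 32165} = \sqrt{-1200 + 32165} = \sqrt{30965}$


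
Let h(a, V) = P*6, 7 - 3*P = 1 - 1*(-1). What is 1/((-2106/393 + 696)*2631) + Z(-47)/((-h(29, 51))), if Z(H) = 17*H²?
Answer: -2234751747418/595092735 ≈ -3755.3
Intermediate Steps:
P = 5/3 (P = 7/3 - (1 - 1*(-1))/3 = 7/3 - (1 + 1)/3 = 7/3 - ⅓*2 = 7/3 - ⅔ = 5/3 ≈ 1.6667)
h(a, V) = 10 (h(a, V) = (5/3)*6 = 10)
1/((-2106/393 + 696)*2631) + Z(-47)/((-h(29, 51))) = 1/((-2106/393 + 696)*2631) + (17*(-47)²)/((-1*10)) = (1/2631)/(-2106*1/393 + 696) + (17*2209)/(-10) = (1/2631)/(-702/131 + 696) + 37553*(-⅒) = (1/2631)/(90474/131) - 37553/10 = (131/90474)*(1/2631) - 37553/10 = 131/238037094 - 37553/10 = -2234751747418/595092735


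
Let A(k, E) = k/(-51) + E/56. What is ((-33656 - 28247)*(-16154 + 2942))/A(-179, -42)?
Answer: 166843936944/563 ≈ 2.9635e+8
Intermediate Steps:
A(k, E) = -k/51 + E/56 (A(k, E) = k*(-1/51) + E*(1/56) = -k/51 + E/56)
((-33656 - 28247)*(-16154 + 2942))/A(-179, -42) = ((-33656 - 28247)*(-16154 + 2942))/(-1/51*(-179) + (1/56)*(-42)) = (-61903*(-13212))/(179/51 - 3/4) = 817862436/(563/204) = 817862436*(204/563) = 166843936944/563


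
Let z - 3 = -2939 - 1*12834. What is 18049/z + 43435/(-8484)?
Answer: -59864119/9556620 ≈ -6.2642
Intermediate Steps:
z = -15770 (z = 3 + (-2939 - 1*12834) = 3 + (-2939 - 12834) = 3 - 15773 = -15770)
18049/z + 43435/(-8484) = 18049/(-15770) + 43435/(-8484) = 18049*(-1/15770) + 43435*(-1/8484) = -18049/15770 - 6205/1212 = -59864119/9556620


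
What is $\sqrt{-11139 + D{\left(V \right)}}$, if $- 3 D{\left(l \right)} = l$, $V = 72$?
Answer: $61 i \sqrt{3} \approx 105.66 i$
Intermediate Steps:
$D{\left(l \right)} = - \frac{l}{3}$
$\sqrt{-11139 + D{\left(V \right)}} = \sqrt{-11139 - 24} = \sqrt{-11163} = 61 i \sqrt{3}$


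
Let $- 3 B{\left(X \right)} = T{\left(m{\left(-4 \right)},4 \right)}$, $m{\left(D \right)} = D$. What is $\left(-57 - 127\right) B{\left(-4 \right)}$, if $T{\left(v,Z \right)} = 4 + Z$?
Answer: $\frac{1472}{3} \approx 490.67$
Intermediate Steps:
$B{\left(X \right)} = - \frac{8}{3}$ ($B{\left(X \right)} = - \frac{4 + 4}{3} = \left(- \frac{1}{3}\right) 8 = - \frac{8}{3}$)
$\left(-57 - 127\right) B{\left(-4 \right)} = \left(-57 - 127\right) \left(- \frac{8}{3}\right) = \left(-184\right) \left(- \frac{8}{3}\right) = \frac{1472}{3}$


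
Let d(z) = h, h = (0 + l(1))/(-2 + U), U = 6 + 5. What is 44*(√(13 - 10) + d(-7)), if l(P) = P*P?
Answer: 44/9 + 44*√3 ≈ 81.099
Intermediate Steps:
U = 11
l(P) = P²
h = ⅑ (h = (0 + 1²)/(-2 + 11) = (0 + 1)/9 = 1*(⅑) = ⅑ ≈ 0.11111)
d(z) = ⅑
44*(√(13 - 10) + d(-7)) = 44*(√(13 - 10) + ⅑) = 44*(√3 + ⅑) = 44*(⅑ + √3) = 44/9 + 44*√3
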